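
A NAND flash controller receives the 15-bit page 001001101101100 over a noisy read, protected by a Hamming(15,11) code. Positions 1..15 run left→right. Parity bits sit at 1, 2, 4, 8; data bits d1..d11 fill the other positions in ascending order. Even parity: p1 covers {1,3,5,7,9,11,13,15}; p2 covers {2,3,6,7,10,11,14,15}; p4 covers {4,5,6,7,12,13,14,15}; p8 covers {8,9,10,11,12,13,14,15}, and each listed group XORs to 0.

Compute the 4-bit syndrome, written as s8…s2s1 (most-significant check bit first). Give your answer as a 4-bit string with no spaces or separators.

s1 (pos 1,3,5,7,9,11,13,15): 0⊕1⊕0⊕1⊕1⊕0⊕1⊕0 = 0
s2 (pos 2,3,6,7,10,11,14,15): 0⊕1⊕1⊕1⊕1⊕0⊕0⊕0 = 0
s4 (pos 4,5,6,7,12,13,14,15): 0⊕0⊕1⊕1⊕1⊕1⊕0⊕0 = 0
s8 (pos 8,9,10,11,12,13,14,15): 0⊕1⊕1⊕0⊕1⊕1⊕0⊕0 = 0
Syndrome s8…s1 = 0000 → no error.

0000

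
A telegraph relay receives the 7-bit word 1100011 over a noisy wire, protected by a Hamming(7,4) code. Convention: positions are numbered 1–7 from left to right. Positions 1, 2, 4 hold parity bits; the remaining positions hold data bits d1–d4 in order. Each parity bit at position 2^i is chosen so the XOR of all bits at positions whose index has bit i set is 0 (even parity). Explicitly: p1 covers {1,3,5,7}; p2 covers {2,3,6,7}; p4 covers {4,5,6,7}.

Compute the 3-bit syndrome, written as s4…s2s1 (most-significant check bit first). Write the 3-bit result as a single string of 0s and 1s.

010

s1 (pos 1,3,5,7): 1⊕0⊕0⊕1 = 0
s2 (pos 2,3,6,7): 1⊕0⊕1⊕1 = 1
s4 (pos 4,5,6,7): 0⊕0⊕1⊕1 = 0
Syndrome s4…s1 = 010 → error at position 2.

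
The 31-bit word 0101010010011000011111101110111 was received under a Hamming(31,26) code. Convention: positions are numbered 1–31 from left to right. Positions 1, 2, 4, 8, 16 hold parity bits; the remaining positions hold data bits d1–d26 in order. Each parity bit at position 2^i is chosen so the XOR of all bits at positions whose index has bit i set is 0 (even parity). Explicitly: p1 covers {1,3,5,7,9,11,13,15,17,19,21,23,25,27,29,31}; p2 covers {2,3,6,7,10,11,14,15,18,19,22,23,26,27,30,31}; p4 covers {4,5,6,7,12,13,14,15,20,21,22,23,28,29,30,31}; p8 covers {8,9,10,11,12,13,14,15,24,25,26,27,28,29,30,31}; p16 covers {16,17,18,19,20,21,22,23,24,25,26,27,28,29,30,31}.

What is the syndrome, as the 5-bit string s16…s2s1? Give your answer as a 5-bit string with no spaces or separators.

01101

s1 (pos 1,3,5,7,9,11,13,15,17,19,21,23,25,27,29,31): 0⊕0⊕0⊕0⊕1⊕0⊕1⊕0⊕0⊕1⊕1⊕1⊕1⊕1⊕1⊕1 = 1
s2 (pos 2,3,6,7,10,11,14,15,18,19,22,23,26,27,30,31): 1⊕0⊕1⊕0⊕0⊕0⊕0⊕0⊕1⊕1⊕1⊕1⊕1⊕1⊕1⊕1 = 0
s4 (pos 4,5,6,7,12,13,14,15,20,21,22,23,28,29,30,31): 1⊕0⊕1⊕0⊕1⊕1⊕0⊕0⊕1⊕1⊕1⊕1⊕0⊕1⊕1⊕1 = 1
s8 (pos 8,9,10,11,12,13,14,15,24,25,26,27,28,29,30,31): 0⊕1⊕0⊕0⊕1⊕1⊕0⊕0⊕0⊕1⊕1⊕1⊕0⊕1⊕1⊕1 = 1
s16 (pos 16,17,18,19,20,21,22,23,24,25,26,27,28,29,30,31): 0⊕0⊕1⊕1⊕1⊕1⊕1⊕1⊕0⊕1⊕1⊕1⊕0⊕1⊕1⊕1 = 0
Syndrome s16…s1 = 01101 → error at position 13.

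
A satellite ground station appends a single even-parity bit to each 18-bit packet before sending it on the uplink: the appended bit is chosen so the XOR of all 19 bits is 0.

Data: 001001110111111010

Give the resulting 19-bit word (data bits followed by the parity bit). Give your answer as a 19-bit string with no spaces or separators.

XOR of the 18 data bits: 0⊕0⊕1⊕0⊕0⊕1⊕1⊕1⊕0⊕1⊕1⊕1⊕1⊕1⊕1⊕0⊕1⊕0 = 1
Parity bit = 1 (so all 19 bits XOR to 0).

0010011101111110101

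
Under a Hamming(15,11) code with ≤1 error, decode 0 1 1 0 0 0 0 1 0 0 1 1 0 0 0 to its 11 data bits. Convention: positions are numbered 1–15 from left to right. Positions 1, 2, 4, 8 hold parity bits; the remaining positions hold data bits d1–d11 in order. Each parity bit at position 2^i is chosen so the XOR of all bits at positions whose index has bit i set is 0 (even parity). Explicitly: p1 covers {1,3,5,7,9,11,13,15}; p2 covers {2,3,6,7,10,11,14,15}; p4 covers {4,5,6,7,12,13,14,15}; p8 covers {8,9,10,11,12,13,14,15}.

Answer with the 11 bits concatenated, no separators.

s1 (pos 1,3,5,7,9,11,13,15): 0⊕1⊕0⊕0⊕0⊕1⊕0⊕0 = 0
s2 (pos 2,3,6,7,10,11,14,15): 1⊕1⊕0⊕0⊕0⊕1⊕0⊕0 = 1
s4 (pos 4,5,6,7,12,13,14,15): 0⊕0⊕0⊕0⊕1⊕0⊕0⊕0 = 1
s8 (pos 8,9,10,11,12,13,14,15): 1⊕0⊕0⊕1⊕1⊕0⊕0⊕0 = 1
Syndrome s8…s1 = 1110 → error at position 14.
Flip position 14: 011000010011000 → 011000010011010
Read data bits from positions 3,5,6,7,9,10,11,12,13,14,15: 10000011010

10000011010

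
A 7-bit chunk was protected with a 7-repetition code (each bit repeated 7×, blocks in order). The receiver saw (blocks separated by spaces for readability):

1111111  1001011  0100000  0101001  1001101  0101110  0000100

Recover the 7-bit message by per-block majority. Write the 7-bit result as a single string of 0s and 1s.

Block 1 (1111111): 7 ones → 1
Block 2 (1001011): 4 ones → 1
Block 3 (0100000): 1 one → 0
Block 4 (0101001): 3 ones → 0
Block 5 (1001101): 4 ones → 1
Block 6 (0101110): 4 ones → 1
Block 7 (0000100): 1 one → 0

1100110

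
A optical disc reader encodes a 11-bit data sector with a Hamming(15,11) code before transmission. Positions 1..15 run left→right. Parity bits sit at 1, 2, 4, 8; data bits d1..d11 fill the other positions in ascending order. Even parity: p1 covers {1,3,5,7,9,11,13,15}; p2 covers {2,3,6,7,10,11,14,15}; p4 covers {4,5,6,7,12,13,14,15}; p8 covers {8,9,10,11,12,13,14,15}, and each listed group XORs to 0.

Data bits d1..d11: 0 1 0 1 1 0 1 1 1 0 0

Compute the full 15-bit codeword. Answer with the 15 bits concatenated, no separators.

100010101011100

Place data at non-parity positions: p1 p2 0 p4 1 0 1 p8 1 0 1 1 1 0 0
p1 (pos 1,3,5,7,9,11,13,15): XOR of data positions = 0⊕1⊕1⊕1⊕1⊕1⊕0 = 1
p2 (pos 2,3,6,7,10,11,14,15): XOR of data positions = 0⊕0⊕1⊕0⊕1⊕0⊕0 = 0
p4 (pos 4,5,6,7,12,13,14,15): XOR of data positions = 1⊕0⊕1⊕1⊕1⊕0⊕0 = 0
p8 (pos 8,9,10,11,12,13,14,15): XOR of data positions = 1⊕0⊕1⊕1⊕1⊕0⊕0 = 0
Codeword: 100010101011100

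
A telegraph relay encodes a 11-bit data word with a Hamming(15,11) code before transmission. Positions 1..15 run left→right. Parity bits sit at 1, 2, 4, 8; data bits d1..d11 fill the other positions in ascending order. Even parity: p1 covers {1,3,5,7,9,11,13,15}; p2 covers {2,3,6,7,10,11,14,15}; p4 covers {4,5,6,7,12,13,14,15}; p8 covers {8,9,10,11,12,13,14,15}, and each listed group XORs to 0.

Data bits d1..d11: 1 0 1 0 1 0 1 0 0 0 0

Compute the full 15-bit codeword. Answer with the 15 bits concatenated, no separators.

Place data at non-parity positions: p1 p2 1 p4 0 1 0 p8 1 0 1 0 0 0 0
p1 (pos 1,3,5,7,9,11,13,15): XOR of data positions = 1⊕0⊕0⊕1⊕1⊕0⊕0 = 1
p2 (pos 2,3,6,7,10,11,14,15): XOR of data positions = 1⊕1⊕0⊕0⊕1⊕0⊕0 = 1
p4 (pos 4,5,6,7,12,13,14,15): XOR of data positions = 0⊕1⊕0⊕0⊕0⊕0⊕0 = 1
p8 (pos 8,9,10,11,12,13,14,15): XOR of data positions = 1⊕0⊕1⊕0⊕0⊕0⊕0 = 0
Codeword: 111101001010000

111101001010000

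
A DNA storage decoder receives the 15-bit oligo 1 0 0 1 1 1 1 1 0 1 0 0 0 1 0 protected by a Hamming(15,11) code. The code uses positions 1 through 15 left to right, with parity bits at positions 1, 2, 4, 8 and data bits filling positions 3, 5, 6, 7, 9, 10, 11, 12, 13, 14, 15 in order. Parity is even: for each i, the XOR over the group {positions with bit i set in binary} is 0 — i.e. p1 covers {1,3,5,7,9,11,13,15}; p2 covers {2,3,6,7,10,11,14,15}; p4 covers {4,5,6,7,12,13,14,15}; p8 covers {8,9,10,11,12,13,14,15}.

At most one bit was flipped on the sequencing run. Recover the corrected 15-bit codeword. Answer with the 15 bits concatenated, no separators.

s1 (pos 1,3,5,7,9,11,13,15): 1⊕0⊕1⊕1⊕0⊕0⊕0⊕0 = 1
s2 (pos 2,3,6,7,10,11,14,15): 0⊕0⊕1⊕1⊕1⊕0⊕1⊕0 = 0
s4 (pos 4,5,6,7,12,13,14,15): 1⊕1⊕1⊕1⊕0⊕0⊕1⊕0 = 1
s8 (pos 8,9,10,11,12,13,14,15): 1⊕0⊕1⊕0⊕0⊕0⊕1⊕0 = 1
Syndrome s8…s1 = 1101 → error at position 13.
Flip position 13: 100111110100010 → 100111110100110

100111110100110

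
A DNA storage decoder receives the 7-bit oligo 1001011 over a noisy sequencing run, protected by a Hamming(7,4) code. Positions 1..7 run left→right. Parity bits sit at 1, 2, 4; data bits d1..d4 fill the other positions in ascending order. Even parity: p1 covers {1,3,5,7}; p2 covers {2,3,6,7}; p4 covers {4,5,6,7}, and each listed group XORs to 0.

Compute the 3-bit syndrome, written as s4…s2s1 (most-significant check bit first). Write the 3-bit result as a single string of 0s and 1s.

s1 (pos 1,3,5,7): 1⊕0⊕0⊕1 = 0
s2 (pos 2,3,6,7): 0⊕0⊕1⊕1 = 0
s4 (pos 4,5,6,7): 1⊕0⊕1⊕1 = 1
Syndrome s4…s1 = 100 → error at position 4.

100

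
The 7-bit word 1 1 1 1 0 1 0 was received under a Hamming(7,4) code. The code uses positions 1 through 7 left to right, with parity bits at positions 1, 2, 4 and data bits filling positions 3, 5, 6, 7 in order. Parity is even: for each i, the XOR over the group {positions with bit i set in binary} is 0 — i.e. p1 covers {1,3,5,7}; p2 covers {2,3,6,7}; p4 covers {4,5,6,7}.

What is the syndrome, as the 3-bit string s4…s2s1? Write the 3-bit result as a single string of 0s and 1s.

s1 (pos 1,3,5,7): 1⊕1⊕0⊕0 = 0
s2 (pos 2,3,6,7): 1⊕1⊕1⊕0 = 1
s4 (pos 4,5,6,7): 1⊕0⊕1⊕0 = 0
Syndrome s4…s1 = 010 → error at position 2.

010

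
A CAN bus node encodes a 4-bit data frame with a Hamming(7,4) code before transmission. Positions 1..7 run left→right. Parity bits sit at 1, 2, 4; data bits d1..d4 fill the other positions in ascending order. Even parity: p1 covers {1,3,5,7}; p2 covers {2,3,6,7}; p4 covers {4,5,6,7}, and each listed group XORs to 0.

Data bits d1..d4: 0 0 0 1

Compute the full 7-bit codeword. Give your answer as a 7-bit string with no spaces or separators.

Place data at non-parity positions: p1 p2 0 p4 0 0 1
p1 (pos 1,3,5,7): XOR of data positions = 0⊕0⊕1 = 1
p2 (pos 2,3,6,7): XOR of data positions = 0⊕0⊕1 = 1
p4 (pos 4,5,6,7): XOR of data positions = 0⊕0⊕1 = 1
Codeword: 1101001

1101001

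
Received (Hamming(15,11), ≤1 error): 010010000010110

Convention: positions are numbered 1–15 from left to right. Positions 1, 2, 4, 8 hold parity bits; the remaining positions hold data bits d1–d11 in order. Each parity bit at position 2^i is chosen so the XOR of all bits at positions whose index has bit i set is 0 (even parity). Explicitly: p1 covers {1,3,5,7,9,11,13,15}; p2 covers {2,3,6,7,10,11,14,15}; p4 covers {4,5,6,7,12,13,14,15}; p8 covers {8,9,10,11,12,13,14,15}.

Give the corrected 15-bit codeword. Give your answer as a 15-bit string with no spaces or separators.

010010000010111

s1 (pos 1,3,5,7,9,11,13,15): 0⊕0⊕1⊕0⊕0⊕1⊕1⊕0 = 1
s2 (pos 2,3,6,7,10,11,14,15): 1⊕0⊕0⊕0⊕0⊕1⊕1⊕0 = 1
s4 (pos 4,5,6,7,12,13,14,15): 0⊕1⊕0⊕0⊕0⊕1⊕1⊕0 = 1
s8 (pos 8,9,10,11,12,13,14,15): 0⊕0⊕0⊕1⊕0⊕1⊕1⊕0 = 1
Syndrome s8…s1 = 1111 → error at position 15.
Flip position 15: 010010000010110 → 010010000010111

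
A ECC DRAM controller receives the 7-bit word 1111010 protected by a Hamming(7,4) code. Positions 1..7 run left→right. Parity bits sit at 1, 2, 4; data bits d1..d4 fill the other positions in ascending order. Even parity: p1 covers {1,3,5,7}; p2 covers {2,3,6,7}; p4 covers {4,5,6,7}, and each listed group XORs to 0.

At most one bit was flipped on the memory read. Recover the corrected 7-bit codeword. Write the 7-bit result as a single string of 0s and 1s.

1011010

s1 (pos 1,3,5,7): 1⊕1⊕0⊕0 = 0
s2 (pos 2,3,6,7): 1⊕1⊕1⊕0 = 1
s4 (pos 4,5,6,7): 1⊕0⊕1⊕0 = 0
Syndrome s4…s1 = 010 → error at position 2.
Flip position 2: 1111010 → 1011010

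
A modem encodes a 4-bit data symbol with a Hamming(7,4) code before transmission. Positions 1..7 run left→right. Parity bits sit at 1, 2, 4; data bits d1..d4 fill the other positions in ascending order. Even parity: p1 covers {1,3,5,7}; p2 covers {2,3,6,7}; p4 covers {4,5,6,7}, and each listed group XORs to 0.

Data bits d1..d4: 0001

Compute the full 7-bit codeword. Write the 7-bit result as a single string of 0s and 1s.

1101001

Place data at non-parity positions: p1 p2 0 p4 0 0 1
p1 (pos 1,3,5,7): XOR of data positions = 0⊕0⊕1 = 1
p2 (pos 2,3,6,7): XOR of data positions = 0⊕0⊕1 = 1
p4 (pos 4,5,6,7): XOR of data positions = 0⊕0⊕1 = 1
Codeword: 1101001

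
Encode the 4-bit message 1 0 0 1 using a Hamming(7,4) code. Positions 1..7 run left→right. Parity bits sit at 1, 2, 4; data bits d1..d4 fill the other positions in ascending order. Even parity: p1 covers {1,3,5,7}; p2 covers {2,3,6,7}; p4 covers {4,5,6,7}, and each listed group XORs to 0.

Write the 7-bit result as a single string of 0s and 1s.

Place data at non-parity positions: p1 p2 1 p4 0 0 1
p1 (pos 1,3,5,7): XOR of data positions = 1⊕0⊕1 = 0
p2 (pos 2,3,6,7): XOR of data positions = 1⊕0⊕1 = 0
p4 (pos 4,5,6,7): XOR of data positions = 0⊕0⊕1 = 1
Codeword: 0011001

0011001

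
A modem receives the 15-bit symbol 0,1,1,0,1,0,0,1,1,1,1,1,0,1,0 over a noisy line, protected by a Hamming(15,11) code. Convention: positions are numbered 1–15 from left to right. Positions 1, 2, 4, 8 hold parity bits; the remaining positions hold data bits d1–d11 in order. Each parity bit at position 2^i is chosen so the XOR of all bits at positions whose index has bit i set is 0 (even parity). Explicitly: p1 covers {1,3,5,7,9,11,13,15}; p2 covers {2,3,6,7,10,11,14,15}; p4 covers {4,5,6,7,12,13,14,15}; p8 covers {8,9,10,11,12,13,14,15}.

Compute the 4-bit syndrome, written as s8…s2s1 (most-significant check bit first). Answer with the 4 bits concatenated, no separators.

0110

s1 (pos 1,3,5,7,9,11,13,15): 0⊕1⊕1⊕0⊕1⊕1⊕0⊕0 = 0
s2 (pos 2,3,6,7,10,11,14,15): 1⊕1⊕0⊕0⊕1⊕1⊕1⊕0 = 1
s4 (pos 4,5,6,7,12,13,14,15): 0⊕1⊕0⊕0⊕1⊕0⊕1⊕0 = 1
s8 (pos 8,9,10,11,12,13,14,15): 1⊕1⊕1⊕1⊕1⊕0⊕1⊕0 = 0
Syndrome s8…s1 = 0110 → error at position 6.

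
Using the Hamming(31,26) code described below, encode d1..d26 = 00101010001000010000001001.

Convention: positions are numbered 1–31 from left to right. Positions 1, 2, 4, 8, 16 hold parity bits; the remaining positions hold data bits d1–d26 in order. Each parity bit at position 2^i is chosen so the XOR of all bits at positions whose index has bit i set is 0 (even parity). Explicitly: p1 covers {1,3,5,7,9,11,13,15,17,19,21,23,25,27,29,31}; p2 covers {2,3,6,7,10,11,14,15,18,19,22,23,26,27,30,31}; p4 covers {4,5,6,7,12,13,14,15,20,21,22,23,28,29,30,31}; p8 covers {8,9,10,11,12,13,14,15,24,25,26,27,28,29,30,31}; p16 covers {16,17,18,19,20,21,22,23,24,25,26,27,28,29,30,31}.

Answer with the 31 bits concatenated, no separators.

Place data at non-parity positions: p1 p2 0 p4 0 1 0 p8 1 0 1 0 0 0 1 p16 0 0 0 0 1 0 0 0 0 0 0 1 0 0 1
p1 (pos 1,3,5,7,9,11,13,15,17,19,21,23,25,27,29,31): XOR of data positions = 0⊕0⊕0⊕1⊕1⊕0⊕1⊕0⊕0⊕1⊕0⊕0⊕0⊕0⊕1 = 1
p2 (pos 2,3,6,7,10,11,14,15,18,19,22,23,26,27,30,31): XOR of data positions = 0⊕1⊕0⊕0⊕1⊕0⊕1⊕0⊕0⊕0⊕0⊕0⊕0⊕0⊕1 = 0
p4 (pos 4,5,6,7,12,13,14,15,20,21,22,23,28,29,30,31): XOR of data positions = 0⊕1⊕0⊕0⊕0⊕0⊕1⊕0⊕1⊕0⊕0⊕1⊕0⊕0⊕1 = 1
p8 (pos 8,9,10,11,12,13,14,15,24,25,26,27,28,29,30,31): XOR of data positions = 1⊕0⊕1⊕0⊕0⊕0⊕1⊕0⊕0⊕0⊕0⊕1⊕0⊕0⊕1 = 1
p16 (pos 16,17,18,19,20,21,22,23,24,25,26,27,28,29,30,31): XOR of data positions = 0⊕0⊕0⊕0⊕1⊕0⊕0⊕0⊕0⊕0⊕0⊕1⊕0⊕0⊕1 = 1
Codeword: 1001010110100011000010000001001

1001010110100011000010000001001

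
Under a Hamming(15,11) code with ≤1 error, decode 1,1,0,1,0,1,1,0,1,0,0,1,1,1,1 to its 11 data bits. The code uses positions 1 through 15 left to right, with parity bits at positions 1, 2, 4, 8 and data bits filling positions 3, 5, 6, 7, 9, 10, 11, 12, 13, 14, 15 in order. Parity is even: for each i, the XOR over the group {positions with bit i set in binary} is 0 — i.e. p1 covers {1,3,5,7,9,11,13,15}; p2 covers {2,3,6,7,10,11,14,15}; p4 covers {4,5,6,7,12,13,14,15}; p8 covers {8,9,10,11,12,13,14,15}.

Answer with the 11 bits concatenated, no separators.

s1 (pos 1,3,5,7,9,11,13,15): 1⊕0⊕0⊕1⊕1⊕0⊕1⊕1 = 1
s2 (pos 2,3,6,7,10,11,14,15): 1⊕0⊕1⊕1⊕0⊕0⊕1⊕1 = 1
s4 (pos 4,5,6,7,12,13,14,15): 1⊕0⊕1⊕1⊕1⊕1⊕1⊕1 = 1
s8 (pos 8,9,10,11,12,13,14,15): 0⊕1⊕0⊕0⊕1⊕1⊕1⊕1 = 1
Syndrome s8…s1 = 1111 → error at position 15.
Flip position 15: 110101101001111 → 110101101001110
Read data bits from positions 3,5,6,7,9,10,11,12,13,14,15: 00111001110

00111001110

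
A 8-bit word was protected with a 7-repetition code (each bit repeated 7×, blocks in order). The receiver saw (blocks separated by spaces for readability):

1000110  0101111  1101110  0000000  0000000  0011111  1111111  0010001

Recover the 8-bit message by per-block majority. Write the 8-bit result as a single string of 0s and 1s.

01100110

Block 1 (1000110): 3 ones → 0
Block 2 (0101111): 5 ones → 1
Block 3 (1101110): 5 ones → 1
Block 4 (0000000): 0 ones → 0
Block 5 (0000000): 0 ones → 0
Block 6 (0011111): 5 ones → 1
Block 7 (1111111): 7 ones → 1
Block 8 (0010001): 2 ones → 0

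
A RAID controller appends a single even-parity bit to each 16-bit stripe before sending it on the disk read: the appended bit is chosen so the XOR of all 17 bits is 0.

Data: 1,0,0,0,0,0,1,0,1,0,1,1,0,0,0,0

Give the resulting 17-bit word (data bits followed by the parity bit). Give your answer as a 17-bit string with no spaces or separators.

XOR of the 16 data bits: 1⊕0⊕0⊕0⊕0⊕0⊕1⊕0⊕1⊕0⊕1⊕1⊕0⊕0⊕0⊕0 = 1
Parity bit = 1 (so all 17 bits XOR to 0).

10000010101100001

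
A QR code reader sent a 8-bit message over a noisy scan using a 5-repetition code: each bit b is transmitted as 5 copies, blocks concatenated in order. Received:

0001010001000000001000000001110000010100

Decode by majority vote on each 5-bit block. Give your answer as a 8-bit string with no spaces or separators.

00000100

Block 1 (00010): 1 one → 0
Block 2 (10001): 2 ones → 0
Block 3 (00000): 0 ones → 0
Block 4 (00010): 1 one → 0
Block 5 (00000): 0 ones → 0
Block 6 (00111): 3 ones → 1
Block 7 (00000): 0 ones → 0
Block 8 (10100): 2 ones → 0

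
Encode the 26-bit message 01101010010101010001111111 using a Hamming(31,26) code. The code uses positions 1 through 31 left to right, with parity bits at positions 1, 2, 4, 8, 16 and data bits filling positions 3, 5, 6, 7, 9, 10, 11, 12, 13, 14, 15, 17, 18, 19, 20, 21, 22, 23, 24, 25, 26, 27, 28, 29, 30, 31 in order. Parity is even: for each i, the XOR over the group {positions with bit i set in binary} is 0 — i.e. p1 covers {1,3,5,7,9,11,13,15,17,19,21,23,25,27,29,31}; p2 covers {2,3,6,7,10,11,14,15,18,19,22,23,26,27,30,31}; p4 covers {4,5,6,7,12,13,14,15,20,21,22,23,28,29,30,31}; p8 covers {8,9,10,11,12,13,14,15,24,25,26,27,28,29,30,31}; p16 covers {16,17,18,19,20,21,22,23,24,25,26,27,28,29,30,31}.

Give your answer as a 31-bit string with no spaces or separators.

Place data at non-parity positions: p1 p2 0 p4 1 1 0 p8 1 0 1 0 0 1 0 p16 1 0 1 0 1 0 0 0 1 1 1 1 1 1 1
p1 (pos 1,3,5,7,9,11,13,15,17,19,21,23,25,27,29,31): XOR of data positions = 0⊕1⊕0⊕1⊕1⊕0⊕0⊕1⊕1⊕1⊕0⊕1⊕1⊕1⊕1 = 0
p2 (pos 2,3,6,7,10,11,14,15,18,19,22,23,26,27,30,31): XOR of data positions = 0⊕1⊕0⊕0⊕1⊕1⊕0⊕0⊕1⊕0⊕0⊕1⊕1⊕1⊕1 = 0
p4 (pos 4,5,6,7,12,13,14,15,20,21,22,23,28,29,30,31): XOR of data positions = 1⊕1⊕0⊕0⊕0⊕1⊕0⊕0⊕1⊕0⊕0⊕1⊕1⊕1⊕1 = 0
p8 (pos 8,9,10,11,12,13,14,15,24,25,26,27,28,29,30,31): XOR of data positions = 1⊕0⊕1⊕0⊕0⊕1⊕0⊕0⊕1⊕1⊕1⊕1⊕1⊕1⊕1 = 0
p16 (pos 16,17,18,19,20,21,22,23,24,25,26,27,28,29,30,31): XOR of data positions = 1⊕0⊕1⊕0⊕1⊕0⊕0⊕0⊕1⊕1⊕1⊕1⊕1⊕1⊕1 = 0
Codeword: 0000110010100100101010001111111

0000110010100100101010001111111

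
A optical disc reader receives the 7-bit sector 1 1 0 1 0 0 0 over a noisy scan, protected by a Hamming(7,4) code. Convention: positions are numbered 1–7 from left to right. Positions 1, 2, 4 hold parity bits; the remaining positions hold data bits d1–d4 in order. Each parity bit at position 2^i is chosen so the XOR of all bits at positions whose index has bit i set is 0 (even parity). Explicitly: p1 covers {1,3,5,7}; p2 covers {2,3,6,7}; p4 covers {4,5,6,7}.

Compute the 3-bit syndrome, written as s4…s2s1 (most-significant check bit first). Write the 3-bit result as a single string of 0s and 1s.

s1 (pos 1,3,5,7): 1⊕0⊕0⊕0 = 1
s2 (pos 2,3,6,7): 1⊕0⊕0⊕0 = 1
s4 (pos 4,5,6,7): 1⊕0⊕0⊕0 = 1
Syndrome s4…s1 = 111 → error at position 7.

111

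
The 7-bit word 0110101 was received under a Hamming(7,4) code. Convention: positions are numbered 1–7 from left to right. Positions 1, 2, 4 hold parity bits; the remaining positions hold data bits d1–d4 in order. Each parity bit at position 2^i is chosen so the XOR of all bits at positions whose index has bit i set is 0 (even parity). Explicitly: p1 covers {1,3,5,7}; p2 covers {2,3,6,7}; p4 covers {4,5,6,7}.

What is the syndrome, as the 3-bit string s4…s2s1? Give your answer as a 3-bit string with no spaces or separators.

011

s1 (pos 1,3,5,7): 0⊕1⊕1⊕1 = 1
s2 (pos 2,3,6,7): 1⊕1⊕0⊕1 = 1
s4 (pos 4,5,6,7): 0⊕1⊕0⊕1 = 0
Syndrome s4…s1 = 011 → error at position 3.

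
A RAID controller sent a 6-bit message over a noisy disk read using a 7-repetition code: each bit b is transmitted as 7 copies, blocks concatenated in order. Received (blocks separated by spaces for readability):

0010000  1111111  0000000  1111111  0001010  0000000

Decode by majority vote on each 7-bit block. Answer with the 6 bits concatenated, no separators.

010100

Block 1 (0010000): 1 one → 0
Block 2 (1111111): 7 ones → 1
Block 3 (0000000): 0 ones → 0
Block 4 (1111111): 7 ones → 1
Block 5 (0001010): 2 ones → 0
Block 6 (0000000): 0 ones → 0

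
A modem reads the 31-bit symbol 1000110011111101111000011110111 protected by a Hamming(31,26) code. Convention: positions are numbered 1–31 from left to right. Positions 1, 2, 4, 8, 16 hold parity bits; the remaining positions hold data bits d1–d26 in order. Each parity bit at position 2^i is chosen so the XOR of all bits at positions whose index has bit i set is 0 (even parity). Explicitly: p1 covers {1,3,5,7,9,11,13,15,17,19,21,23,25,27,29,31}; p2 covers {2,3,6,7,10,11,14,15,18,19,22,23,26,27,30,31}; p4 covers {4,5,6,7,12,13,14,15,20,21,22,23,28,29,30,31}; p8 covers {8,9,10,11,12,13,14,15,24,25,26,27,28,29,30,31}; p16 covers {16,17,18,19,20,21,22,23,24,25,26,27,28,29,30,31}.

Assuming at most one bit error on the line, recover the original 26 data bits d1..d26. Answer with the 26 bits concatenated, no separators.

01101111110111000010110111

s1 (pos 1,3,5,7,9,11,13,15,17,19,21,23,25,27,29,31): 1⊕0⊕1⊕0⊕1⊕1⊕1⊕0⊕1⊕1⊕0⊕0⊕1⊕1⊕1⊕1 = 1
s2 (pos 2,3,6,7,10,11,14,15,18,19,22,23,26,27,30,31): 0⊕0⊕1⊕0⊕1⊕1⊕1⊕0⊕1⊕1⊕0⊕0⊕1⊕1⊕1⊕1 = 0
s4 (pos 4,5,6,7,12,13,14,15,20,21,22,23,28,29,30,31): 0⊕1⊕1⊕0⊕1⊕1⊕1⊕0⊕0⊕0⊕0⊕0⊕0⊕1⊕1⊕1 = 0
s8 (pos 8,9,10,11,12,13,14,15,24,25,26,27,28,29,30,31): 0⊕1⊕1⊕1⊕1⊕1⊕1⊕0⊕1⊕1⊕1⊕1⊕0⊕1⊕1⊕1 = 1
s16 (pos 16,17,18,19,20,21,22,23,24,25,26,27,28,29,30,31): 1⊕1⊕1⊕1⊕0⊕0⊕0⊕0⊕1⊕1⊕1⊕1⊕0⊕1⊕1⊕1 = 1
Syndrome s16…s1 = 11001 → error at position 25.
Flip position 25: 1000110011111101111000011110111 → 1000110011111101111000010110111
Read data bits from positions 3,5,6,7,9,10,11,12,13,14,15,17,18,19,20,21,22,23,24,25,26,27,28,29,30,31: 01101111110111000010110111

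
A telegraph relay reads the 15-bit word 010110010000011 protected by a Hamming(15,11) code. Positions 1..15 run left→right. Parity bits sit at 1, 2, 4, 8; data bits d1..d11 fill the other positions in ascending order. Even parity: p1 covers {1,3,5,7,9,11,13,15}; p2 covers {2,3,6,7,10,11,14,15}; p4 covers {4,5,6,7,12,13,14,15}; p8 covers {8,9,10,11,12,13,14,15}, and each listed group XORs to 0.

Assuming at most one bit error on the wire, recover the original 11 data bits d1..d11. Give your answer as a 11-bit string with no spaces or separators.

01000100011

s1 (pos 1,3,5,7,9,11,13,15): 0⊕0⊕1⊕0⊕0⊕0⊕0⊕1 = 0
s2 (pos 2,3,6,7,10,11,14,15): 1⊕0⊕0⊕0⊕0⊕0⊕1⊕1 = 1
s4 (pos 4,5,6,7,12,13,14,15): 1⊕1⊕0⊕0⊕0⊕0⊕1⊕1 = 0
s8 (pos 8,9,10,11,12,13,14,15): 1⊕0⊕0⊕0⊕0⊕0⊕1⊕1 = 1
Syndrome s8…s1 = 1010 → error at position 10.
Flip position 10: 010110010000011 → 010110010100011
Read data bits from positions 3,5,6,7,9,10,11,12,13,14,15: 01000100011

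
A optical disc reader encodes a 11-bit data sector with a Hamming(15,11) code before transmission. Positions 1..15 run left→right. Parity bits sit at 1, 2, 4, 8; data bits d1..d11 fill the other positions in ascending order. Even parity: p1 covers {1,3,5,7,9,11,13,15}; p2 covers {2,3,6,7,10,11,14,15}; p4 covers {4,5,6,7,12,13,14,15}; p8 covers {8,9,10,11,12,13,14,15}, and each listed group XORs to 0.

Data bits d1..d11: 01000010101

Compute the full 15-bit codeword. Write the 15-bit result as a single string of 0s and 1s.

Place data at non-parity positions: p1 p2 0 p4 1 0 0 p8 0 0 1 0 1 0 1
p1 (pos 1,3,5,7,9,11,13,15): XOR of data positions = 0⊕1⊕0⊕0⊕1⊕1⊕1 = 0
p2 (pos 2,3,6,7,10,11,14,15): XOR of data positions = 0⊕0⊕0⊕0⊕1⊕0⊕1 = 0
p4 (pos 4,5,6,7,12,13,14,15): XOR of data positions = 1⊕0⊕0⊕0⊕1⊕0⊕1 = 1
p8 (pos 8,9,10,11,12,13,14,15): XOR of data positions = 0⊕0⊕1⊕0⊕1⊕0⊕1 = 1
Codeword: 000110010010101

000110010010101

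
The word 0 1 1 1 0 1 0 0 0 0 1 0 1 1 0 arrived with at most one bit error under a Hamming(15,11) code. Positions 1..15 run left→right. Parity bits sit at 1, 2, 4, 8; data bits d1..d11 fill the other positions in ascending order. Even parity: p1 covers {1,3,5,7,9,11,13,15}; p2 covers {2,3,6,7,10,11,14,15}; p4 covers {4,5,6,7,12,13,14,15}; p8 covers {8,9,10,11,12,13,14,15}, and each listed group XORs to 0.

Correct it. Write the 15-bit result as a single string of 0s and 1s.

011101000000110

s1 (pos 1,3,5,7,9,11,13,15): 0⊕1⊕0⊕0⊕0⊕1⊕1⊕0 = 1
s2 (pos 2,3,6,7,10,11,14,15): 1⊕1⊕1⊕0⊕0⊕1⊕1⊕0 = 1
s4 (pos 4,5,6,7,12,13,14,15): 1⊕0⊕1⊕0⊕0⊕1⊕1⊕0 = 0
s8 (pos 8,9,10,11,12,13,14,15): 0⊕0⊕0⊕1⊕0⊕1⊕1⊕0 = 1
Syndrome s8…s1 = 1011 → error at position 11.
Flip position 11: 011101000010110 → 011101000000110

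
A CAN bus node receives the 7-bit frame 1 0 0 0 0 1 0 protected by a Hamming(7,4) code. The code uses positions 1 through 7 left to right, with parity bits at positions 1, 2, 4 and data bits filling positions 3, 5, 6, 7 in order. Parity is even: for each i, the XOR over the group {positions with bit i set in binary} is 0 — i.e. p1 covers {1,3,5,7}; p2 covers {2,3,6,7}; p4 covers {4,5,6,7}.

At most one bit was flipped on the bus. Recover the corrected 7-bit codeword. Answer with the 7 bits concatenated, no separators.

s1 (pos 1,3,5,7): 1⊕0⊕0⊕0 = 1
s2 (pos 2,3,6,7): 0⊕0⊕1⊕0 = 1
s4 (pos 4,5,6,7): 0⊕0⊕1⊕0 = 1
Syndrome s4…s1 = 111 → error at position 7.
Flip position 7: 1000010 → 1000011

1000011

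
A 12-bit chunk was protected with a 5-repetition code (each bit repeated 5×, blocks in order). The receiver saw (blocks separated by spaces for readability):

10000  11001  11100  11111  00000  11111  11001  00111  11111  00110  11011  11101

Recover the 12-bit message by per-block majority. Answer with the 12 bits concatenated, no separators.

011101111011

Block 1 (10000): 1 one → 0
Block 2 (11001): 3 ones → 1
Block 3 (11100): 3 ones → 1
Block 4 (11111): 5 ones → 1
Block 5 (00000): 0 ones → 0
Block 6 (11111): 5 ones → 1
Block 7 (11001): 3 ones → 1
Block 8 (00111): 3 ones → 1
Block 9 (11111): 5 ones → 1
Block 10 (00110): 2 ones → 0
Block 11 (11011): 4 ones → 1
Block 12 (11101): 4 ones → 1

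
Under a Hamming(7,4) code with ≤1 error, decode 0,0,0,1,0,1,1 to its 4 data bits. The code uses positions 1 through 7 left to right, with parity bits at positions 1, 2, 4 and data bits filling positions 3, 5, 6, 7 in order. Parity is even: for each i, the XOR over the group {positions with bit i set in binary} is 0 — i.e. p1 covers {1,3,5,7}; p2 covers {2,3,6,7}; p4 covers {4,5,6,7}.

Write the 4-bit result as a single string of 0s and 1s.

s1 (pos 1,3,5,7): 0⊕0⊕0⊕1 = 1
s2 (pos 2,3,6,7): 0⊕0⊕1⊕1 = 0
s4 (pos 4,5,6,7): 1⊕0⊕1⊕1 = 1
Syndrome s4…s1 = 101 → error at position 5.
Flip position 5: 0001011 → 0001111
Read data bits from positions 3,5,6,7: 0111

0111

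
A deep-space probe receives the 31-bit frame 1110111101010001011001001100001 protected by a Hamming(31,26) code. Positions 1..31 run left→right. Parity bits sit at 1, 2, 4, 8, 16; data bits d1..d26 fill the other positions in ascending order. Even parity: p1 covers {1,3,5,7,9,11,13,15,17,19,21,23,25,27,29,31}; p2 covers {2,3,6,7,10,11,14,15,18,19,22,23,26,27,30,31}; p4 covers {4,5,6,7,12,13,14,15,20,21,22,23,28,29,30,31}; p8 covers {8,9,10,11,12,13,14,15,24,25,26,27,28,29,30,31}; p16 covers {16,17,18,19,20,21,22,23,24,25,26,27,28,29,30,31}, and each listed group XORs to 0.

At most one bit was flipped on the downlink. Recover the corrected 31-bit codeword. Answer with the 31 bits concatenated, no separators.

1110111101010001111001001100001

s1 (pos 1,3,5,7,9,11,13,15,17,19,21,23,25,27,29,31): 1⊕1⊕1⊕1⊕0⊕0⊕0⊕0⊕0⊕1⊕0⊕0⊕1⊕0⊕0⊕1 = 1
s2 (pos 2,3,6,7,10,11,14,15,18,19,22,23,26,27,30,31): 1⊕1⊕1⊕1⊕1⊕0⊕0⊕0⊕1⊕1⊕1⊕0⊕1⊕0⊕0⊕1 = 0
s4 (pos 4,5,6,7,12,13,14,15,20,21,22,23,28,29,30,31): 0⊕1⊕1⊕1⊕1⊕0⊕0⊕0⊕0⊕0⊕1⊕0⊕0⊕0⊕0⊕1 = 0
s8 (pos 8,9,10,11,12,13,14,15,24,25,26,27,28,29,30,31): 1⊕0⊕1⊕0⊕1⊕0⊕0⊕0⊕0⊕1⊕1⊕0⊕0⊕0⊕0⊕1 = 0
s16 (pos 16,17,18,19,20,21,22,23,24,25,26,27,28,29,30,31): 1⊕0⊕1⊕1⊕0⊕0⊕1⊕0⊕0⊕1⊕1⊕0⊕0⊕0⊕0⊕1 = 1
Syndrome s16…s1 = 10001 → error at position 17.
Flip position 17: 1110111101010001011001001100001 → 1110111101010001111001001100001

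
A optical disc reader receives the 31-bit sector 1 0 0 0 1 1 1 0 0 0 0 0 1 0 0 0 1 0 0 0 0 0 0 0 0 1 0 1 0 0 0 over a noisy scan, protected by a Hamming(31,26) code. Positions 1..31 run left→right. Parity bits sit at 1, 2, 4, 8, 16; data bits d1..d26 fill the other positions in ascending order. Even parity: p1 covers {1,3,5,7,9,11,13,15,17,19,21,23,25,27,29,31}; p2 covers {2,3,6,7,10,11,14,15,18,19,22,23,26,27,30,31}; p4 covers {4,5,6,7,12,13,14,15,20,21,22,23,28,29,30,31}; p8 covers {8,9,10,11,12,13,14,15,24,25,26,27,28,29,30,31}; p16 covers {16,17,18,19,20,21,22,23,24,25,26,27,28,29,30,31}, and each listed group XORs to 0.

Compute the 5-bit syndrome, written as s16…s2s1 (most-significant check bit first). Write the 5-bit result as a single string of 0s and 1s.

11111

s1 (pos 1,3,5,7,9,11,13,15,17,19,21,23,25,27,29,31): 1⊕0⊕1⊕1⊕0⊕0⊕1⊕0⊕1⊕0⊕0⊕0⊕0⊕0⊕0⊕0 = 1
s2 (pos 2,3,6,7,10,11,14,15,18,19,22,23,26,27,30,31): 0⊕0⊕1⊕1⊕0⊕0⊕0⊕0⊕0⊕0⊕0⊕0⊕1⊕0⊕0⊕0 = 1
s4 (pos 4,5,6,7,12,13,14,15,20,21,22,23,28,29,30,31): 0⊕1⊕1⊕1⊕0⊕1⊕0⊕0⊕0⊕0⊕0⊕0⊕1⊕0⊕0⊕0 = 1
s8 (pos 8,9,10,11,12,13,14,15,24,25,26,27,28,29,30,31): 0⊕0⊕0⊕0⊕0⊕1⊕0⊕0⊕0⊕0⊕1⊕0⊕1⊕0⊕0⊕0 = 1
s16 (pos 16,17,18,19,20,21,22,23,24,25,26,27,28,29,30,31): 0⊕1⊕0⊕0⊕0⊕0⊕0⊕0⊕0⊕0⊕1⊕0⊕1⊕0⊕0⊕0 = 1
Syndrome s16…s1 = 11111 → error at position 31.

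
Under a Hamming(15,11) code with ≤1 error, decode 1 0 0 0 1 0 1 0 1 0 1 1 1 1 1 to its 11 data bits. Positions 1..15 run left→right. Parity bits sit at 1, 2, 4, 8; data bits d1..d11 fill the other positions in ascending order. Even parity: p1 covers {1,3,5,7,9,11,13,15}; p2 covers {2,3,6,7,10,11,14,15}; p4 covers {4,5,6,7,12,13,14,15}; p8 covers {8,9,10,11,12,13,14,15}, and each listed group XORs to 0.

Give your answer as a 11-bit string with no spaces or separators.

s1 (pos 1,3,5,7,9,11,13,15): 1⊕0⊕1⊕1⊕1⊕1⊕1⊕1 = 1
s2 (pos 2,3,6,7,10,11,14,15): 0⊕0⊕0⊕1⊕0⊕1⊕1⊕1 = 0
s4 (pos 4,5,6,7,12,13,14,15): 0⊕1⊕0⊕1⊕1⊕1⊕1⊕1 = 0
s8 (pos 8,9,10,11,12,13,14,15): 0⊕1⊕0⊕1⊕1⊕1⊕1⊕1 = 0
Syndrome s8…s1 = 0001 → error at position 1.
Flip position 1: 100010101011111 → 000010101011111
Read data bits from positions 3,5,6,7,9,10,11,12,13,14,15: 01011011111

01011011111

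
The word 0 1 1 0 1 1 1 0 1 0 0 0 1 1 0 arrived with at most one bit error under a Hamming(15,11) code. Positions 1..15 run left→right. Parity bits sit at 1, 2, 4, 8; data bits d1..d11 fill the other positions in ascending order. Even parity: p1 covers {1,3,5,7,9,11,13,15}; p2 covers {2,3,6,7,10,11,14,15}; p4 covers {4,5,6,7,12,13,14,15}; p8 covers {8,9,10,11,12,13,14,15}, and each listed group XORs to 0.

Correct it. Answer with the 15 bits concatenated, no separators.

s1 (pos 1,3,5,7,9,11,13,15): 0⊕1⊕1⊕1⊕1⊕0⊕1⊕0 = 1
s2 (pos 2,3,6,7,10,11,14,15): 1⊕1⊕1⊕1⊕0⊕0⊕1⊕0 = 1
s4 (pos 4,5,6,7,12,13,14,15): 0⊕1⊕1⊕1⊕0⊕1⊕1⊕0 = 1
s8 (pos 8,9,10,11,12,13,14,15): 0⊕1⊕0⊕0⊕0⊕1⊕1⊕0 = 1
Syndrome s8…s1 = 1111 → error at position 15.
Flip position 15: 011011101000110 → 011011101000111

011011101000111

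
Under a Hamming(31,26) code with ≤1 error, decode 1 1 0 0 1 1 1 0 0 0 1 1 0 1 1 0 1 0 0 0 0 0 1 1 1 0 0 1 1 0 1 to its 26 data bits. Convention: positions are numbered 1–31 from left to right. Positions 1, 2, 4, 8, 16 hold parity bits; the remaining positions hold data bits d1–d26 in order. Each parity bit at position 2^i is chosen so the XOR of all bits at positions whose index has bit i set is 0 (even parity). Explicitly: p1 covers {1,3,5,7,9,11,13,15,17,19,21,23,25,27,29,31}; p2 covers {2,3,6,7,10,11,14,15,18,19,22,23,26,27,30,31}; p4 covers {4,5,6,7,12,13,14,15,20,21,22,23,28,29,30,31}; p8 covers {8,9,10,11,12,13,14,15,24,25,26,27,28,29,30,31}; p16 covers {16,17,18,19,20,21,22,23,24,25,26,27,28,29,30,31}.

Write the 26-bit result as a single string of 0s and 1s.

s1 (pos 1,3,5,7,9,11,13,15,17,19,21,23,25,27,29,31): 1⊕0⊕1⊕1⊕0⊕1⊕0⊕1⊕1⊕0⊕0⊕1⊕1⊕0⊕1⊕1 = 0
s2 (pos 2,3,6,7,10,11,14,15,18,19,22,23,26,27,30,31): 1⊕0⊕1⊕1⊕0⊕1⊕1⊕1⊕0⊕0⊕0⊕1⊕0⊕0⊕0⊕1 = 0
s4 (pos 4,5,6,7,12,13,14,15,20,21,22,23,28,29,30,31): 0⊕1⊕1⊕1⊕1⊕0⊕1⊕1⊕0⊕0⊕0⊕1⊕1⊕1⊕0⊕1 = 0
s8 (pos 8,9,10,11,12,13,14,15,24,25,26,27,28,29,30,31): 0⊕0⊕0⊕1⊕1⊕0⊕1⊕1⊕1⊕1⊕0⊕0⊕1⊕1⊕0⊕1 = 1
s16 (pos 16,17,18,19,20,21,22,23,24,25,26,27,28,29,30,31): 0⊕1⊕0⊕0⊕0⊕0⊕0⊕1⊕1⊕1⊕0⊕0⊕1⊕1⊕0⊕1 = 1
Syndrome s16…s1 = 11000 → error at position 24.
Flip position 24: 1100111000110110100000111001101 → 1100111000110110100000101001101
Read data bits from positions 3,5,6,7,9,10,11,12,13,14,15,17,18,19,20,21,22,23,24,25,26,27,28,29,30,31: 01110011011100000101001101

01110011011100000101001101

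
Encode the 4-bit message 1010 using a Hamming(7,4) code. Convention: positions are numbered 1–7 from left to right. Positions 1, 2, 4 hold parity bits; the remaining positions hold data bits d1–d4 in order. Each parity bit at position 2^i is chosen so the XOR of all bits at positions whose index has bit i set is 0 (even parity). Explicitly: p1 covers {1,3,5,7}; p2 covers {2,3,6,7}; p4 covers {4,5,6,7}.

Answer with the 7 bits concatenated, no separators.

1011010

Place data at non-parity positions: p1 p2 1 p4 0 1 0
p1 (pos 1,3,5,7): XOR of data positions = 1⊕0⊕0 = 1
p2 (pos 2,3,6,7): XOR of data positions = 1⊕1⊕0 = 0
p4 (pos 4,5,6,7): XOR of data positions = 0⊕1⊕0 = 1
Codeword: 1011010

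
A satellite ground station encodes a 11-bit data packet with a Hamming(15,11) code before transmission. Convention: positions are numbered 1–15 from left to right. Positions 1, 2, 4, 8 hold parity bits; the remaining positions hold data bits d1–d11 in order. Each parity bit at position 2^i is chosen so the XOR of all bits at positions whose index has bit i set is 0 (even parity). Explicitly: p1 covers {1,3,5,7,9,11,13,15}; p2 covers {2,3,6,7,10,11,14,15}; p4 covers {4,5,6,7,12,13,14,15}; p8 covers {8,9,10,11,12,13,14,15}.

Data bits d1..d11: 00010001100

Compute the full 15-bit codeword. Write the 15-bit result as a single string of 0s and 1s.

010100100001100

Place data at non-parity positions: p1 p2 0 p4 0 0 1 p8 0 0 0 1 1 0 0
p1 (pos 1,3,5,7,9,11,13,15): XOR of data positions = 0⊕0⊕1⊕0⊕0⊕1⊕0 = 0
p2 (pos 2,3,6,7,10,11,14,15): XOR of data positions = 0⊕0⊕1⊕0⊕0⊕0⊕0 = 1
p4 (pos 4,5,6,7,12,13,14,15): XOR of data positions = 0⊕0⊕1⊕1⊕1⊕0⊕0 = 1
p8 (pos 8,9,10,11,12,13,14,15): XOR of data positions = 0⊕0⊕0⊕1⊕1⊕0⊕0 = 0
Codeword: 010100100001100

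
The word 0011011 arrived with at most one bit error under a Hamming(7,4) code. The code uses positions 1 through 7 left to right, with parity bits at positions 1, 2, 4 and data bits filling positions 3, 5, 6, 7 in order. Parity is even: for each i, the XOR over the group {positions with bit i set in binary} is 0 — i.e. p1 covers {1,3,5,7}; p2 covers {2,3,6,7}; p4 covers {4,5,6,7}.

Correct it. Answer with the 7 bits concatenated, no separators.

0011001

s1 (pos 1,3,5,7): 0⊕1⊕0⊕1 = 0
s2 (pos 2,3,6,7): 0⊕1⊕1⊕1 = 1
s4 (pos 4,5,6,7): 1⊕0⊕1⊕1 = 1
Syndrome s4…s1 = 110 → error at position 6.
Flip position 6: 0011011 → 0011001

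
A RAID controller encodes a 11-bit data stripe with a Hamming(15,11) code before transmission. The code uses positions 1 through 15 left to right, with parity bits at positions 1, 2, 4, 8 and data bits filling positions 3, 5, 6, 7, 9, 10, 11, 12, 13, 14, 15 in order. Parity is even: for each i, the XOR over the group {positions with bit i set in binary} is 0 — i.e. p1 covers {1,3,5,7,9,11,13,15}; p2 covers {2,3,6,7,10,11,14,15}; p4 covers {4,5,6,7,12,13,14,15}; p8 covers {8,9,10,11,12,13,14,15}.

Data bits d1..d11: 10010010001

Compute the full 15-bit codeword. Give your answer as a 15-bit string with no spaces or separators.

Place data at non-parity positions: p1 p2 1 p4 0 0 1 p8 0 0 1 0 0 0 1
p1 (pos 1,3,5,7,9,11,13,15): XOR of data positions = 1⊕0⊕1⊕0⊕1⊕0⊕1 = 0
p2 (pos 2,3,6,7,10,11,14,15): XOR of data positions = 1⊕0⊕1⊕0⊕1⊕0⊕1 = 0
p4 (pos 4,5,6,7,12,13,14,15): XOR of data positions = 0⊕0⊕1⊕0⊕0⊕0⊕1 = 0
p8 (pos 8,9,10,11,12,13,14,15): XOR of data positions = 0⊕0⊕1⊕0⊕0⊕0⊕1 = 0
Codeword: 001000100010001

001000100010001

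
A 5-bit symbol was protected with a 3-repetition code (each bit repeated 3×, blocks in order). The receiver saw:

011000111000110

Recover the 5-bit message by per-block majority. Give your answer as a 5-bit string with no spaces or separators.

Block 1 (011): 2 ones → 1
Block 2 (000): 0 ones → 0
Block 3 (111): 3 ones → 1
Block 4 (000): 0 ones → 0
Block 5 (110): 2 ones → 1

10101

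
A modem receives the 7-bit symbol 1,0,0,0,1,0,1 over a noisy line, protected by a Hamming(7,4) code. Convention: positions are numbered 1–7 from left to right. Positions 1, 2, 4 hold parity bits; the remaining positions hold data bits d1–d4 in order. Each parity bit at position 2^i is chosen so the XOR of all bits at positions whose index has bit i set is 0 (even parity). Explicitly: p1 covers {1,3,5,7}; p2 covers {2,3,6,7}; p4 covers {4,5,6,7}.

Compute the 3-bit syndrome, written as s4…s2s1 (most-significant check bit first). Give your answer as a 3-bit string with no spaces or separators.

s1 (pos 1,3,5,7): 1⊕0⊕1⊕1 = 1
s2 (pos 2,3,6,7): 0⊕0⊕0⊕1 = 1
s4 (pos 4,5,6,7): 0⊕1⊕0⊕1 = 0
Syndrome s4…s1 = 011 → error at position 3.

011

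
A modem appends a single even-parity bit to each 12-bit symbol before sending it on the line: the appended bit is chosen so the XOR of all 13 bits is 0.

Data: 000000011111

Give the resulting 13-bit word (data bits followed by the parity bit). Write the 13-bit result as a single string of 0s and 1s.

0000000111111

XOR of the 12 data bits: 0⊕0⊕0⊕0⊕0⊕0⊕0⊕1⊕1⊕1⊕1⊕1 = 1
Parity bit = 1 (so all 13 bits XOR to 0).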